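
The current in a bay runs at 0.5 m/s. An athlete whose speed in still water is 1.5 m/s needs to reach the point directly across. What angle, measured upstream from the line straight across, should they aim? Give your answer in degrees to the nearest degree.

19°

To cancel the current, the upstream component of the athlete's velocity must equal the flow: 1.5 sin θ = 0.5.
sin θ = 0.5 / 1.5 = 0.3333.
θ = arcsin(0.3333) = 19.471°.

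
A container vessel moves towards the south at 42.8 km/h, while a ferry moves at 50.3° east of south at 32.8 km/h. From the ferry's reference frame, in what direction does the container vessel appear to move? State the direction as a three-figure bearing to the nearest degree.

Taking east as x and north as y: container vessel velocity = (0.000, -42.800) km/h; ferry velocity = (25.236, -20.952) km/h.
Velocity of container vessel relative to ferry = (0.000, -42.800) − (25.236, -20.952) = (-25.236, -21.848) km/h.
Bearing = atan2(-25.24, -21.85) = 229.12° clockwise from north.

229°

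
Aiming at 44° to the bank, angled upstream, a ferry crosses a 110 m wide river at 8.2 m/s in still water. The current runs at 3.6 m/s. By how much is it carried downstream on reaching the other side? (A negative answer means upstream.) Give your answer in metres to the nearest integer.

Perpendicular speed = 5.696 m/s; crossing time = 110 / 5.696 = 19.311 s.
Net downstream speed = -2.299 m/s.
Drift = -2.299 × 19.311 = -44.388 m (upstream).

-44 m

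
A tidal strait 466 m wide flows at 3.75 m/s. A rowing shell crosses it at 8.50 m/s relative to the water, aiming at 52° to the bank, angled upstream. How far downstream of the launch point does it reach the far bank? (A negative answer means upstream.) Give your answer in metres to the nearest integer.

Perpendicular speed = 6.698 m/s; crossing time = 466 / 6.698 = 69.572 s.
Net downstream speed = -1.483 m/s.
Drift = -1.483 × 69.572 = -103.184 m (upstream).

-103 m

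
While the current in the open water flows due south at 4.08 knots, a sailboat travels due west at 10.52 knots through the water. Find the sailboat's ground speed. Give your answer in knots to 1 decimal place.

Taking east as x and north as y: velocity relative to the water = (-10.520, 0.000) knots; the water relative to ground = (0.000, -4.080) knots.
Velocity relative to ground = (-10.520, 0.000) + (0.000, -4.080) = (-10.520, -4.080) knots.
Speed = |(-10.520, -4.080)| = 11.283 knots.

11.3 knots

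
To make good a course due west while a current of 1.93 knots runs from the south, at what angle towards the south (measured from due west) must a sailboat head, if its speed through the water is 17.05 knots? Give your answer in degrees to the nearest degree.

6°

The current pushes perpendicular to the desired track; the heading must have a component into the current equal to 1.93 knots: 17.05 sin θ = 1.93.
sin θ = 0.1132, so θ = 6.500°.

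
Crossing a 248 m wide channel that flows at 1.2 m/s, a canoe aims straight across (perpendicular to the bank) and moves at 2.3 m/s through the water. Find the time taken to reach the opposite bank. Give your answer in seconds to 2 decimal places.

107.83 s

The component of the canoe's velocity perpendicular to the bank is 2.3 m/s.
The flow acts along the bank and has no component across it.
Time = 248 / 2.300 = 107.826 s.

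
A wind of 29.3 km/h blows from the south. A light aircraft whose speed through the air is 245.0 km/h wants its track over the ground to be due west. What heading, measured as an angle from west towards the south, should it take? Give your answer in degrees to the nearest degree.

The wind pushes perpendicular to the desired track; the heading must have a component into the wind equal to 29.3 km/h: 245.0 sin θ = 29.3.
sin θ = 0.1196, so θ = 6.869°.

7°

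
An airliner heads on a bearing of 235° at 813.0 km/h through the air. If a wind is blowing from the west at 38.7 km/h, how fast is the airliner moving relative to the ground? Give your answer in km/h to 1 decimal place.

781.6 km/h

Taking east as x and north as y: velocity relative to the air = (-665.971, -466.318) km/h; the air relative to ground = (38.700, 0.000) km/h.
Velocity relative to ground = (-665.971, -466.318) + (38.700, 0.000) = (-627.271, -466.318) km/h.
Speed = |(-627.271, -466.318)| = 781.614 km/h.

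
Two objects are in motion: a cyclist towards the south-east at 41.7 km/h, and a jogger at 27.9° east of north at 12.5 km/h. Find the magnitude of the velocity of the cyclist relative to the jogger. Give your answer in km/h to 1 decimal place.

46.9 km/h

Taking east as x and north as y: cyclist velocity = (29.486, -29.486) km/h; jogger velocity = (5.849, 11.047) km/h.
Velocity of cyclist relative to jogger = (29.486, -29.486) − (5.849, 11.047) = (23.637, -40.533) km/h.
Magnitude = |(23.637, -40.533)| = 46.922 km/h.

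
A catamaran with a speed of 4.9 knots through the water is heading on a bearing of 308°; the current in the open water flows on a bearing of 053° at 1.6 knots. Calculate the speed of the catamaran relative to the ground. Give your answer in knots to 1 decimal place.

Taking east as x and north as y: velocity relative to the water = (-3.861, 3.017) knots; the water relative to ground = (1.278, 0.963) knots.
Velocity relative to ground = (-3.861, 3.017) + (1.278, 0.963) = (-2.583, 3.980) knots.
Speed = |(-2.583, 3.980)| = 4.745 knots.

4.7 knots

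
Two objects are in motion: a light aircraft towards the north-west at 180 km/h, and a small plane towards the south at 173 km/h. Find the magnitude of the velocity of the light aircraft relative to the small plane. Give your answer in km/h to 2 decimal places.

Taking east as x and north as y: light aircraft velocity = (-127.279, 127.279) km/h; small plane velocity = (0.000, -173.000) km/h.
Velocity of light aircraft relative to small plane = (-127.279, 127.279) − (0.000, -173.000) = (-127.279, 300.279) km/h.
Magnitude = |(-127.279, 300.279)| = 326.140 km/h.

326.14 km/h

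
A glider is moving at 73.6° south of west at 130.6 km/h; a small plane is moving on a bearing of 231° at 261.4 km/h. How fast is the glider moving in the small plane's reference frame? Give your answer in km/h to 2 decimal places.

170.83 km/h

Taking east as x and north as y: glider velocity = (-36.874, -125.286) km/h; small plane velocity = (-203.146, -164.504) km/h.
Velocity of glider relative to small plane = (-36.874, -125.286) − (-203.146, -164.504) = (166.272, 39.218) km/h.
Magnitude = |(166.272, 39.218)| = 170.835 km/h.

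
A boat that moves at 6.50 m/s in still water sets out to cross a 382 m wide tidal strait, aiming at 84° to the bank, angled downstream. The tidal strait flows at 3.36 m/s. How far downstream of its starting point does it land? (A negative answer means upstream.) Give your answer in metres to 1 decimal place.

238.7 m

Perpendicular speed = 6.464 m/s; crossing time = 382 / 6.464 = 59.093 s.
Net downstream speed = 4.039 m/s.
Drift = 4.039 × 59.093 = 238.702 m (downstream).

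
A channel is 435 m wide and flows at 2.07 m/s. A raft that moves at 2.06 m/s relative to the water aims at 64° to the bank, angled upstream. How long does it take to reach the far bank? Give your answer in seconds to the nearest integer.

235 s

The component of the raft's velocity perpendicular to the bank is 2.06 × sin 64° = 1.852 m/s.
The flow acts along the bank and has no component across it.
Time = 435 / 1.852 = 234.943 s.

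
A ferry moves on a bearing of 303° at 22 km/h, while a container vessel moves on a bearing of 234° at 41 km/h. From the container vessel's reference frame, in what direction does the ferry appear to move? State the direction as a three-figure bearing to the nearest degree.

Taking east as x and north as y: ferry velocity = (-18.451, 11.982) km/h; container vessel velocity = (-33.170, -24.099) km/h.
Velocity of ferry relative to container vessel = (-18.451, 11.982) − (-33.170, -24.099) = (14.719, 36.081) km/h.
Bearing = atan2(14.72, 36.08) = 22.19° clockwise from north.

022°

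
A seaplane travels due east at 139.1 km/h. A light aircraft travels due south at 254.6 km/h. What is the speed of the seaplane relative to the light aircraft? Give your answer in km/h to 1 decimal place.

290.1 km/h

Taking east as x and north as y: seaplane velocity = (139.100, 0.000) km/h; light aircraft velocity = (0.000, -254.600) km/h.
Velocity of seaplane relative to light aircraft = (139.100, 0.000) − (0.000, -254.600) = (139.100, 254.600) km/h.
Magnitude = |(139.100, 254.600)| = 290.121 km/h.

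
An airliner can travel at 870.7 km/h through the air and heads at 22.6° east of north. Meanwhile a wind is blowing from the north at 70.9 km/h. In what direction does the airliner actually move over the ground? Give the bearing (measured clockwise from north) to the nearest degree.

Taking east as x and north as y: velocity relative to the air = (334.606, 803.839) km/h; the air relative to ground = (0.000, -70.900) km/h.
Velocity relative to ground = (334.606, 803.839) + (0.000, -70.900) = (334.606, 732.939) km/h.
Bearing = atan2(334.61, 732.94) = 24.54° clockwise from north.

025°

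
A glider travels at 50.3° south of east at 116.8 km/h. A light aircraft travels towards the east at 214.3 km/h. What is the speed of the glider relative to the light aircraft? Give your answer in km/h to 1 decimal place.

166.1 km/h

Taking east as x and north as y: glider velocity = (74.608, -89.866) km/h; light aircraft velocity = (214.300, 0.000) km/h.
Velocity of glider relative to light aircraft = (74.608, -89.866) − (214.300, 0.000) = (-139.692, -89.866) km/h.
Magnitude = |(-139.692, -89.866)| = 166.101 km/h.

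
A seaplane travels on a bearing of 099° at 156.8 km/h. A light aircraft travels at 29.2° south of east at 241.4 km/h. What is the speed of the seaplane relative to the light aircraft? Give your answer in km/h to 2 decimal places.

Taking east as x and north as y: seaplane velocity = (154.870, -24.529) km/h; light aircraft velocity = (210.723, -117.769) km/h.
Velocity of seaplane relative to light aircraft = (154.870, -24.529) − (210.723, -117.769) = (-55.854, 93.240) km/h.
Magnitude = |(-55.854, 93.240)| = 108.690 km/h.

108.69 km/h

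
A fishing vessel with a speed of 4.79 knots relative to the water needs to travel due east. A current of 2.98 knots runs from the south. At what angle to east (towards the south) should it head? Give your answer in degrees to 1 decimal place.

The current pushes perpendicular to the desired track; the heading must have a component into the current equal to 2.98 knots: 4.79 sin θ = 2.98.
sin θ = 0.6221, so θ = 38.472°.

38.5°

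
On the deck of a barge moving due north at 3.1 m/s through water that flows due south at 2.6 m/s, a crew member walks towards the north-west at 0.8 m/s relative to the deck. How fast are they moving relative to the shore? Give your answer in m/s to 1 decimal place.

1.2 m/s

In east/north components (m/s): crew member relative to barge = (-0.566, 0.566); barge relative to water = (0.000, 3.100); water relative to ground = (0.000, -2.600).
Sum = (-0.566, 1.066) m/s.
Speed = |(-0.566, 1.066)| = 1.207 m/s.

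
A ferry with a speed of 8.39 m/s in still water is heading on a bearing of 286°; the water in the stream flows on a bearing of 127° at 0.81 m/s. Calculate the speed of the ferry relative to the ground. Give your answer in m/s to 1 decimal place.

7.6 m/s

Taking east as x and north as y: velocity relative to the water = (-8.065, 2.313) m/s; the water relative to ground = (0.647, -0.487) m/s.
Velocity relative to ground = (-8.065, 2.313) + (0.647, -0.487) = (-7.418, 1.825) m/s.
Speed = |(-7.418, 1.825)| = 7.639 m/s.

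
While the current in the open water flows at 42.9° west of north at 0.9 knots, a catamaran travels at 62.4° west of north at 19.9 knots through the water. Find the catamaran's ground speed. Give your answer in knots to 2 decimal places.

Taking east as x and north as y: velocity relative to the water = (-17.635, 9.220) knots; the water relative to ground = (-0.613, 0.659) knots.
Velocity relative to ground = (-17.635, 9.220) + (-0.613, 0.659) = (-18.248, 9.879) knots.
Speed = |(-18.248, 9.879)| = 20.751 knots.

20.75 knots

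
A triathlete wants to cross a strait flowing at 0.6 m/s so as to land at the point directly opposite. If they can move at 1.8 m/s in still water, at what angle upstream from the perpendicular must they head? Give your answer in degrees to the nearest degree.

19°

To cancel the current, the upstream component of the triathlete's velocity must equal the flow: 1.8 sin θ = 0.6.
sin θ = 0.6 / 1.8 = 0.3333.
θ = arcsin(0.3333) = 19.471°.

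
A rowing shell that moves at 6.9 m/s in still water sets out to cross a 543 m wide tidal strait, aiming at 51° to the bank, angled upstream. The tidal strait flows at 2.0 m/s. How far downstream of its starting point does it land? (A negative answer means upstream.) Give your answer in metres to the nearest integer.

Perpendicular speed = 5.362 m/s; crossing time = 543 / 5.362 = 101.262 s.
Net downstream speed = -2.342 m/s.
Drift = -2.342 × 101.262 = -237.188 m (upstream).

-237 m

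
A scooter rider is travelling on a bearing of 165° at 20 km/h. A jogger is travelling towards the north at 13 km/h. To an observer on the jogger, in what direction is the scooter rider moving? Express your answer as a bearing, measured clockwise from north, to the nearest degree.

171°

Taking east as x and north as y: scooter rider velocity = (5.176, -19.319) km/h; jogger velocity = (0.000, 13.000) km/h.
Velocity of scooter rider relative to jogger = (5.176, -19.319) − (0.000, 13.000) = (5.176, -32.319) km/h.
Bearing = atan2(5.18, -32.32) = 170.90° clockwise from north.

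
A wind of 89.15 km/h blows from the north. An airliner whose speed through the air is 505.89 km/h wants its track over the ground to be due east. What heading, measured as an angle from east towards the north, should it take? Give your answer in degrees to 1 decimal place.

10.1°

The wind pushes perpendicular to the desired track; the heading must have a component into the wind equal to 89.15 km/h: 505.89 sin θ = 89.15.
sin θ = 0.1762, so θ = 10.150°.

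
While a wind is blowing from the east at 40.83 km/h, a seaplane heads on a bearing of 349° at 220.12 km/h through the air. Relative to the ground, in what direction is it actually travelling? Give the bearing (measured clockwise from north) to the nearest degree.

Taking east as x and north as y: velocity relative to the air = (-42.001, 216.076) km/h; the air relative to ground = (-40.830, 0.000) km/h.
Velocity relative to ground = (-42.001, 216.076) + (-40.830, 0.000) = (-82.831, 216.076) km/h.
Bearing = atan2(-82.83, 216.08) = 339.03° clockwise from north.

339°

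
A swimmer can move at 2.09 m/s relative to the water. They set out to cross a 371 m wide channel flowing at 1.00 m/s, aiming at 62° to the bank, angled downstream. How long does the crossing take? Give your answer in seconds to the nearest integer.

The component of the swimmer's velocity perpendicular to the bank is 2.09 × sin 62° = 1.845 m/s.
The current is parallel to the bank, so it does not affect the crossing time.
Time = 371 / 1.845 = 201.045 s.

201 s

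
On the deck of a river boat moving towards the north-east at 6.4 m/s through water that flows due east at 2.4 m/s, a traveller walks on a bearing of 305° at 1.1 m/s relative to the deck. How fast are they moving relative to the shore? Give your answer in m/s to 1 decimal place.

In east/north components (m/s): traveller relative to river boat = (-0.901, 0.631); river boat relative to water = (4.525, 4.525); water relative to ground = (2.400, 0.000).
Sum = (6.024, 5.156) m/s.
Speed = |(6.024, 5.156)| = 7.930 m/s.

7.9 m/s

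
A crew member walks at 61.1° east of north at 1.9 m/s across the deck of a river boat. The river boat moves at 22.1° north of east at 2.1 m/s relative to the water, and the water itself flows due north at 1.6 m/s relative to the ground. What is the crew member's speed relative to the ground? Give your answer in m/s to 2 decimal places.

In east/north components (m/s): crew member relative to river boat = (1.663, 0.918); river boat relative to water = (1.946, 0.790); water relative to ground = (0.000, 1.600).
Sum = (3.609, 3.308) m/s.
Speed = |(3.609, 3.308)| = 4.896 m/s.

4.90 m/s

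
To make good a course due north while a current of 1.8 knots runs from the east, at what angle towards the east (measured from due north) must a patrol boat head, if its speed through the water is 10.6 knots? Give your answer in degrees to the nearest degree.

The current pushes perpendicular to the desired track; the heading must have a component into the current equal to 1.8 knots: 10.6 sin θ = 1.8.
sin θ = 0.1698, so θ = 9.777°.

10°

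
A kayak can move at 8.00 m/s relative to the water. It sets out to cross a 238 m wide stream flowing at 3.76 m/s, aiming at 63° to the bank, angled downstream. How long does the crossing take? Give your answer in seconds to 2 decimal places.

33.39 s

The component of the kayak's velocity perpendicular to the bank is 8.00 × sin 63° = 7.128 m/s.
The current is parallel to the bank, so it does not affect the crossing time.
Time = 238 / 7.128 = 33.389 s.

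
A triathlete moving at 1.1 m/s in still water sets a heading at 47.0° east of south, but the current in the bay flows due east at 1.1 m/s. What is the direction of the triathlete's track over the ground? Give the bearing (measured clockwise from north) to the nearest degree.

Taking east as x and north as y: velocity relative to the water = (0.804, -0.750) m/s; the water relative to ground = (1.100, 0.000) m/s.
Velocity relative to ground = (0.804, -0.750) + (1.100, 0.000) = (1.904, -0.750) m/s.
Bearing = atan2(1.90, -0.75) = 111.50° clockwise from north.

112°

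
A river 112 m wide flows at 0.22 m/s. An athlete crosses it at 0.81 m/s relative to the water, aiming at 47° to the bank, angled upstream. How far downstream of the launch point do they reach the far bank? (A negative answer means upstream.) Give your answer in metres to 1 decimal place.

-62.8 m

Perpendicular speed = 0.592 m/s; crossing time = 112 / 0.592 = 189.063 s.
Net downstream speed = -0.332 m/s.
Drift = -0.332 × 189.063 = -62.848 m (upstream).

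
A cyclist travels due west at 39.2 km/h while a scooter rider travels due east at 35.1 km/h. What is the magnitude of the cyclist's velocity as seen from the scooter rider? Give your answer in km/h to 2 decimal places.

74.30 km/h

Taking east as x and north as y: cyclist velocity = (-39.200, 0.000) km/h; scooter rider velocity = (35.100, 0.000) km/h.
Velocity of cyclist relative to scooter rider = (-39.200, 0.000) − (35.100, 0.000) = (-74.300, 0.000) km/h.
Magnitude = |(-74.300, 0.000)| = 74.300 km/h.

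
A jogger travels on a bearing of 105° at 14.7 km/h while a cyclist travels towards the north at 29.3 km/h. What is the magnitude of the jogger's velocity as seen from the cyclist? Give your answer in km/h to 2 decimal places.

Taking east as x and north as y: jogger velocity = (14.199, -3.805) km/h; cyclist velocity = (0.000, 29.300) km/h.
Velocity of jogger relative to cyclist = (14.199, -3.805) − (0.000, 29.300) = (14.199, -33.105) km/h.
Magnitude = |(14.199, -33.105)| = 36.021 km/h.

36.02 km/h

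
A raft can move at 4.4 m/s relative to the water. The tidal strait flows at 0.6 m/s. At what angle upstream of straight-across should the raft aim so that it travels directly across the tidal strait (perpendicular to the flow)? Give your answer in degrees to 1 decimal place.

7.8°

To cancel the current, the upstream component of the raft's velocity must equal the flow: 4.4 sin θ = 0.6.
sin θ = 0.6 / 4.4 = 0.1364.
θ = arcsin(0.1364) = 7.837°.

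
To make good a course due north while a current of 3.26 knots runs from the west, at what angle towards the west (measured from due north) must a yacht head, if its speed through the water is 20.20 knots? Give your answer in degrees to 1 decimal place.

9.3°

The current pushes perpendicular to the desired track; the heading must have a component into the current equal to 3.26 knots: 20.20 sin θ = 3.26.
sin θ = 0.1614, so θ = 9.287°.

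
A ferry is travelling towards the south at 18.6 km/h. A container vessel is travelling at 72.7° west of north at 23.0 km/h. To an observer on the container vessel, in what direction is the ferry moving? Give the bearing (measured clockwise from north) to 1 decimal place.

Taking east as x and north as y: ferry velocity = (0.000, -18.600) km/h; container vessel velocity = (-21.959, 6.840) km/h.
Velocity of ferry relative to container vessel = (0.000, -18.600) − (-21.959, 6.840) = (21.959, -25.440) km/h.
Bearing = atan2(21.96, -25.44) = 139.20° clockwise from north.

139.2°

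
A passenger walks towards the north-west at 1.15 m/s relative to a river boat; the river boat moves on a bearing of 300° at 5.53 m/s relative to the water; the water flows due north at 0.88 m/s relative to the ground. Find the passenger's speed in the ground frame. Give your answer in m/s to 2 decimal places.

7.16 m/s

In east/north components (m/s): passenger relative to river boat = (-0.813, 0.813); river boat relative to water = (-4.789, 2.765); water relative to ground = (0.000, 0.880).
Sum = (-5.602, 4.458) m/s.
Speed = |(-5.602, 4.458)| = 7.160 m/s.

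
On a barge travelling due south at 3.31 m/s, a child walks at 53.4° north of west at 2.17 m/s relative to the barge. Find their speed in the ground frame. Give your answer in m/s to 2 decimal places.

2.03 m/s

Taking east as x and north as y: barge velocity = (0.000, -3.310) m/s; child velocity relative to barge = (-1.294, 1.742) m/s.
Velocity relative to ground = (0.000, -3.310) + (-1.294, 1.742) = (-1.294, -1.568) m/s.
Speed = |(-1.294, -1.568)| = 2.033 m/s.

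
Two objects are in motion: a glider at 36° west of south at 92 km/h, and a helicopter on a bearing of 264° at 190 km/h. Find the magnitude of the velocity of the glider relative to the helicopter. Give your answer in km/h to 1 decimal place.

145.5 km/h

Taking east as x and north as y: glider velocity = (-54.076, -74.430) km/h; helicopter velocity = (-188.959, -19.860) km/h.
Velocity of glider relative to helicopter = (-54.076, -74.430) − (-188.959, -19.860) = (134.883, -54.569) km/h.
Magnitude = |(134.883, -54.569)| = 145.503 km/h.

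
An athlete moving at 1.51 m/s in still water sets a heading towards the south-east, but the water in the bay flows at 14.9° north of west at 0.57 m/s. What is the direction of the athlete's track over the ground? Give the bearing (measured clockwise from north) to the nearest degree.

Taking east as x and north as y: velocity relative to the water = (1.068, -1.068) m/s; the water relative to ground = (-0.551, 0.147) m/s.
Velocity relative to ground = (1.068, -1.068) + (-0.551, 0.147) = (0.517, -0.921) m/s.
Bearing = atan2(0.52, -0.92) = 150.70° clockwise from north.

151°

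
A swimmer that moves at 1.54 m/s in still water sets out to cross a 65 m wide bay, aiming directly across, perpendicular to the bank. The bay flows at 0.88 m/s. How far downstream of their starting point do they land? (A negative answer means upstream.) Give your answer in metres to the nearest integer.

Perpendicular speed = 1.540 m/s; crossing time = 65 / 1.540 = 42.208 s.
Net downstream speed = 0.880 m/s.
Drift = 0.880 × 42.208 = 37.143 m (downstream).

37 m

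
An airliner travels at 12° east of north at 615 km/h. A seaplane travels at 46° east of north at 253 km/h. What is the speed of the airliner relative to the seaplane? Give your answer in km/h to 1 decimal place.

Taking east as x and north as y: airliner velocity = (127.866, 601.561) km/h; seaplane velocity = (181.993, 175.749) km/h.
Velocity of airliner relative to seaplane = (127.866, 601.561) − (181.993, 175.749) = (-54.127, 425.812) km/h.
Magnitude = |(-54.127, 425.812)| = 429.239 km/h.

429.2 km/h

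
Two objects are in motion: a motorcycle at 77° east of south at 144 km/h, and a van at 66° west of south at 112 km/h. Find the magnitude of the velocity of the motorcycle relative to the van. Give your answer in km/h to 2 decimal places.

242.98 km/h

Taking east as x and north as y: motorcycle velocity = (140.309, -32.393) km/h; van velocity = (-102.317, -45.555) km/h.
Velocity of motorcycle relative to van = (140.309, -32.393) − (-102.317, -45.555) = (242.626, 13.162) km/h.
Magnitude = |(242.626, 13.162)| = 242.983 km/h.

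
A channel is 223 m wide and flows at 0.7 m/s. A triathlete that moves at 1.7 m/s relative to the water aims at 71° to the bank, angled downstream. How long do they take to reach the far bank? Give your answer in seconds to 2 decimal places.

The component of the triathlete's velocity perpendicular to the bank is 1.7 × sin 71° = 1.607 m/s.
Only the cross-stream component determines the crossing time; the current contributes nothing perpendicular to the bank.
Time = 223 / 1.607 = 138.735 s.

138.73 s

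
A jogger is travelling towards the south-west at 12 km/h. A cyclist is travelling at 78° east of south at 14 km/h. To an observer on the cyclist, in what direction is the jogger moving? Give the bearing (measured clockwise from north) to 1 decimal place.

Taking east as x and north as y: jogger velocity = (-8.485, -8.485) km/h; cyclist velocity = (13.694, -2.911) km/h.
Velocity of jogger relative to cyclist = (-8.485, -8.485) − (13.694, -2.911) = (-22.179, -5.575) km/h.
Bearing = atan2(-22.18, -5.57) = 255.89° clockwise from north.

255.9°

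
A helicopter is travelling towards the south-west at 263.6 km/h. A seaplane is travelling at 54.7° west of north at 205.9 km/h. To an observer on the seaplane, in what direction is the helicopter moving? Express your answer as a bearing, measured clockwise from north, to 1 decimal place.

Taking east as x and north as y: helicopter velocity = (-186.393, -186.393) km/h; seaplane velocity = (-168.043, 118.981) km/h.
Velocity of helicopter relative to seaplane = (-186.393, -186.393) − (-168.043, 118.981) = (-18.351, -305.374) km/h.
Bearing = atan2(-18.35, -305.37) = 183.44° clockwise from north.

183.4°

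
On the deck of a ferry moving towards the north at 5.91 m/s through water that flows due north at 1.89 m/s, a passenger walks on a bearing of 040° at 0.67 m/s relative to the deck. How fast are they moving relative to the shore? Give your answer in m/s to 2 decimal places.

In east/north components (m/s): passenger relative to ferry = (0.431, 0.513); ferry relative to water = (0.000, 5.910); water relative to ground = (0.000, 1.890).
Sum = (0.431, 8.313) m/s.
Speed = |(0.431, 8.313)| = 8.324 m/s.

8.32 m/s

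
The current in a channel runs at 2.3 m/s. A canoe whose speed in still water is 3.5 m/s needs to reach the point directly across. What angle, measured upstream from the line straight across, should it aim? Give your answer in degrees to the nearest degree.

41°

To cancel the current, the upstream component of the canoe's velocity must equal the flow: 3.5 sin θ = 2.3.
sin θ = 2.3 / 3.5 = 0.6571.
θ = arcsin(0.6571) = 41.082°.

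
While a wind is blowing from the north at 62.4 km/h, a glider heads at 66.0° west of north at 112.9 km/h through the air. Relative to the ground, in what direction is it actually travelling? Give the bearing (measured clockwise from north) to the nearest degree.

Taking east as x and north as y: velocity relative to the air = (-103.139, 45.921) km/h; the air relative to ground = (0.000, -62.400) km/h.
Velocity relative to ground = (-103.139, 45.921) + (0.000, -62.400) = (-103.139, -16.479) km/h.
Bearing = atan2(-103.14, -16.48) = 260.92° clockwise from north.

261°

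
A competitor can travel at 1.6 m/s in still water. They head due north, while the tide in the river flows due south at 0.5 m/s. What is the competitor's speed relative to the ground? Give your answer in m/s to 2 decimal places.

Taking east as x and north as y: velocity relative to the water = (0.000, 1.600) m/s; the water relative to ground = (0.000, -0.500) m/s.
Velocity relative to ground = (0.000, 1.600) + (0.000, -0.500) = (0.000, 1.100) m/s.
Speed = |(0.000, 1.100)| = 1.100 m/s.

1.10 m/s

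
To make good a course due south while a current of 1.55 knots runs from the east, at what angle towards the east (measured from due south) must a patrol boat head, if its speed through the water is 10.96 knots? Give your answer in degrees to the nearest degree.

8°

The current pushes perpendicular to the desired track; the heading must have a component into the current equal to 1.55 knots: 10.96 sin θ = 1.55.
sin θ = 0.1414, so θ = 8.130°.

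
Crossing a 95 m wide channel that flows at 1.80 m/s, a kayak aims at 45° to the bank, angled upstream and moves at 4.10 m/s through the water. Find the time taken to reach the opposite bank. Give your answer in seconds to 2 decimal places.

32.77 s

The component of the kayak's velocity perpendicular to the bank is 4.10 × sin 45° = 2.899 m/s.
Only the cross-stream component determines the crossing time; the current contributes nothing perpendicular to the bank.
Time = 95 / 2.899 = 32.768 s.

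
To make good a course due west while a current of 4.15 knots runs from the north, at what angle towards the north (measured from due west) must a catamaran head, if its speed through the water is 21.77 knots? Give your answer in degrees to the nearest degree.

The current pushes perpendicular to the desired track; the heading must have a component into the current equal to 4.15 knots: 21.77 sin θ = 4.15.
sin θ = 0.1906, so θ = 10.990°.

11°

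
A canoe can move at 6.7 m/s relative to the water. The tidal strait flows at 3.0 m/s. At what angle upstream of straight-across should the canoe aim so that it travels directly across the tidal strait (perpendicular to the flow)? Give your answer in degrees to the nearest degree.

To cancel the current, the upstream component of the canoe's velocity must equal the flow: 6.7 sin θ = 3.0.
sin θ = 3.0 / 6.7 = 0.4478.
θ = arcsin(0.4478) = 26.600°.

27°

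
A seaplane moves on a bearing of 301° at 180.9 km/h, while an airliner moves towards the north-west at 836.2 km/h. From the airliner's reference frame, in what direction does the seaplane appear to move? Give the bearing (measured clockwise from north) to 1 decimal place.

Taking east as x and north as y: seaplane velocity = (-155.062, 93.170) km/h; airliner velocity = (-591.283, 591.283) km/h.
Velocity of seaplane relative to airliner = (-155.062, 93.170) − (-591.283, 591.283) = (436.221, -498.112) km/h.
Bearing = atan2(436.22, -498.11) = 138.79° clockwise from north.

138.8°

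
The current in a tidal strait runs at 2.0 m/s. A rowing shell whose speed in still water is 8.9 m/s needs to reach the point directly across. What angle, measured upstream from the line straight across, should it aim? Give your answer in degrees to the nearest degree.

13°

To cancel the current, the upstream component of the rowing shell's velocity must equal the flow: 8.9 sin θ = 2.0.
sin θ = 2.0 / 8.9 = 0.2247.
θ = arcsin(0.2247) = 12.986°.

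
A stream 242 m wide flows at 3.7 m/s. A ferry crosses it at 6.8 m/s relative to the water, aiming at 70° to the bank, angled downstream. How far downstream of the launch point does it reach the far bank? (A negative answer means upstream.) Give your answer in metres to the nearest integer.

228 m

Perpendicular speed = 6.390 m/s; crossing time = 242 / 6.390 = 37.872 s.
Net downstream speed = 6.026 m/s.
Drift = 6.026 × 37.872 = 228.208 m (downstream).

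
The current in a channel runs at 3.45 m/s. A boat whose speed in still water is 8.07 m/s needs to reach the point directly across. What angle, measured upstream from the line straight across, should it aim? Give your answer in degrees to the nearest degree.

25°

To cancel the current, the upstream component of the boat's velocity must equal the flow: 8.07 sin θ = 3.45.
sin θ = 3.45 / 8.07 = 0.4275.
θ = arcsin(0.4275) = 25.310°.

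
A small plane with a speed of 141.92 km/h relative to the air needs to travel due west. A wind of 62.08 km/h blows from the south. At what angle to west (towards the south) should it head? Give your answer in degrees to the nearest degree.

The wind pushes perpendicular to the desired track; the heading must have a component into the wind equal to 62.08 km/h: 141.92 sin θ = 62.08.
sin θ = 0.4374, so θ = 25.940°.

26°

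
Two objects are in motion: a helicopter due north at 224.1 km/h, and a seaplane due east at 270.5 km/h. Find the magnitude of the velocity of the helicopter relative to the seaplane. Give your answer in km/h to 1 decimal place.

351.3 km/h

Taking east as x and north as y: helicopter velocity = (0.000, 224.100) km/h; seaplane velocity = (270.500, 0.000) km/h.
Velocity of helicopter relative to seaplane = (0.000, 224.100) − (270.500, 0.000) = (-270.500, 224.100) km/h.
Magnitude = |(-270.500, 224.100)| = 351.271 km/h.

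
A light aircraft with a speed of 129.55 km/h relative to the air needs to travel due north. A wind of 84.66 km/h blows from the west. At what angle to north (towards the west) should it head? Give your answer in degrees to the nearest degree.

41°

The wind pushes perpendicular to the desired track; the heading must have a component into the wind equal to 84.66 km/h: 129.55 sin θ = 84.66.
sin θ = 0.6535, so θ = 40.805°.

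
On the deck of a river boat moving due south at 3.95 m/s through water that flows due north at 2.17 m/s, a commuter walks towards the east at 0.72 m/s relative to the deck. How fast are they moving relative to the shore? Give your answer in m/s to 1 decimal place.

1.9 m/s

In east/north components (m/s): commuter relative to river boat = (0.720, 0.000); river boat relative to water = (0.000, -3.950); water relative to ground = (0.000, 2.170).
Sum = (0.720, -1.780) m/s.
Speed = |(0.720, -1.780)| = 1.920 m/s.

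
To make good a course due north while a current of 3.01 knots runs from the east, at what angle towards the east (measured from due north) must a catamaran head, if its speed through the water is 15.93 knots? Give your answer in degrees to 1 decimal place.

10.9°

The current pushes perpendicular to the desired track; the heading must have a component into the current equal to 3.01 knots: 15.93 sin θ = 3.01.
sin θ = 0.1890, so θ = 10.892°.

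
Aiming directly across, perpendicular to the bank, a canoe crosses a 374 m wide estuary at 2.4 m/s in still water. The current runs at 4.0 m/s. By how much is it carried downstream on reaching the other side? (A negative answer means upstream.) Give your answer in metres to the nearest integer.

623 m

Perpendicular speed = 2.400 m/s; crossing time = 374 / 2.400 = 155.833 s.
Net downstream speed = 4.000 m/s.
Drift = 4.000 × 155.833 = 623.333 m (downstream).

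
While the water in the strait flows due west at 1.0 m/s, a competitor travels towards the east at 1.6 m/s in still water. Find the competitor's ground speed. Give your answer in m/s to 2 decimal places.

0.60 m/s

Taking east as x and north as y: velocity relative to the water = (1.600, 0.000) m/s; the water relative to ground = (-1.000, 0.000) m/s.
Velocity relative to ground = (1.600, 0.000) + (-1.000, 0.000) = (0.600, 0.000) m/s.
Speed = |(0.600, 0.000)| = 0.600 m/s.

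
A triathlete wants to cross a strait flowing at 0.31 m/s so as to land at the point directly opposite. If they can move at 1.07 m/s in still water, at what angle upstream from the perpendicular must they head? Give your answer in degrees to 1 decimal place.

To cancel the current, the upstream component of the triathlete's velocity must equal the flow: 1.07 sin θ = 0.31.
sin θ = 0.31 / 1.07 = 0.2897.
θ = arcsin(0.2897) = 16.841°.

16.8°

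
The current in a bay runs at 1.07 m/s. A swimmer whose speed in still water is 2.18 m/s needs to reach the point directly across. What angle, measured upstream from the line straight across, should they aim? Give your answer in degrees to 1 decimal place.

29.4°

To cancel the current, the upstream component of the swimmer's velocity must equal the flow: 2.18 sin θ = 1.07.
sin θ = 1.07 / 2.18 = 0.4908.
θ = arcsin(0.4908) = 29.395°.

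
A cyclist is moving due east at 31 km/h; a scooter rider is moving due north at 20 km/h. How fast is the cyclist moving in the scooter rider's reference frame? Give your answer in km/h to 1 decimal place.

36.9 km/h

Taking east as x and north as y: cyclist velocity = (31.000, 0.000) km/h; scooter rider velocity = (0.000, 20.000) km/h.
Velocity of cyclist relative to scooter rider = (31.000, 0.000) − (0.000, 20.000) = (31.000, -20.000) km/h.
Magnitude = |(31.000, -20.000)| = 36.892 km/h.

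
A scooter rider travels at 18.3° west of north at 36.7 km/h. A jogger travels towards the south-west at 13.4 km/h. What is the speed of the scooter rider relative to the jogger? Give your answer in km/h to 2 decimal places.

Taking east as x and north as y: scooter rider velocity = (-11.524, 34.844) km/h; jogger velocity = (-9.475, -9.475) km/h.
Velocity of scooter rider relative to jogger = (-11.524, 34.844) − (-9.475, -9.475) = (-2.048, 44.319) km/h.
Magnitude = |(-2.048, 44.319)| = 44.366 km/h.

44.37 km/h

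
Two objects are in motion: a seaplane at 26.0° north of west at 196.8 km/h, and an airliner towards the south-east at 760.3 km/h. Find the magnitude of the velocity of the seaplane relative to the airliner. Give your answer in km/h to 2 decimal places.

Taking east as x and north as y: seaplane velocity = (-176.883, 86.271) km/h; airliner velocity = (537.613, -537.613) km/h.
Velocity of seaplane relative to airliner = (-176.883, 86.271) − (537.613, -537.613) = (-714.496, 623.885) km/h.
Magnitude = |(-714.496, 623.885)| = 948.544 km/h.

948.54 km/h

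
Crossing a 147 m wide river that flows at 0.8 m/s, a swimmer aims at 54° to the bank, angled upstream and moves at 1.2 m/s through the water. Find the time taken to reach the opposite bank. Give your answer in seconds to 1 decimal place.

151.4 s

The component of the swimmer's velocity perpendicular to the bank is 1.2 × sin 54° = 0.971 m/s.
The current is parallel to the bank, so it does not affect the crossing time.
Time = 147 / 0.971 = 151.418 s.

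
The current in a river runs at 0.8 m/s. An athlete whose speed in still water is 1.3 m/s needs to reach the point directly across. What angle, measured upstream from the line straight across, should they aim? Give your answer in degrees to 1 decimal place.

To cancel the current, the upstream component of the athlete's velocity must equal the flow: 1.3 sin θ = 0.8.
sin θ = 0.8 / 1.3 = 0.6154.
θ = arcsin(0.6154) = 37.980°.

38.0°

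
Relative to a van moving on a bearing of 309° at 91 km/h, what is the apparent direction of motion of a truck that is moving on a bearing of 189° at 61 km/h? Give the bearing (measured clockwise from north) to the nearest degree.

Taking east as x and north as y: truck velocity = (-9.543, -60.249) km/h; van velocity = (-70.720, 57.268) km/h.
Velocity of truck relative to van = (-9.543, -60.249) − (-70.720, 57.268) = (61.178, -117.517) km/h.
Bearing = atan2(61.18, -117.52) = 152.50° clockwise from north.

152°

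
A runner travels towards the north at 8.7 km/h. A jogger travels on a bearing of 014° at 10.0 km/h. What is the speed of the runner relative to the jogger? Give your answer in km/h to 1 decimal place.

2.6 km/h

Taking east as x and north as y: runner velocity = (0.000, 8.700) km/h; jogger velocity = (2.419, 9.703) km/h.
Velocity of runner relative to jogger = (0.000, 8.700) − (2.419, 9.703) = (-2.419, -1.003) km/h.
Magnitude = |(-2.419, -1.003)| = 2.619 km/h.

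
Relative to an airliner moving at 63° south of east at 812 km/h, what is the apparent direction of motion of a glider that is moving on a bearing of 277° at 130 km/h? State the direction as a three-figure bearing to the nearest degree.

326°

Taking east as x and north as y: glider velocity = (-129.031, 15.843) km/h; airliner velocity = (368.640, -723.497) km/h.
Velocity of glider relative to airliner = (-129.031, 15.843) − (368.640, -723.497) = (-497.671, 739.340) km/h.
Bearing = atan2(-497.67, 739.34) = 326.05° clockwise from north.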